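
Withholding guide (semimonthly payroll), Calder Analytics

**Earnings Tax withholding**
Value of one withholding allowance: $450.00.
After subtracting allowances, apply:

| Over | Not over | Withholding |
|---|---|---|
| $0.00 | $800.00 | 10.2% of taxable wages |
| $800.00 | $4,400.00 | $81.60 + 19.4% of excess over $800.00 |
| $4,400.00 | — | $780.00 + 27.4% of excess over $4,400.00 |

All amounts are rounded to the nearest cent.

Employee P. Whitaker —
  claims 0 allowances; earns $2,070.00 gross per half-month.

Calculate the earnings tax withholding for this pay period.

Earnings Tax: taxable = $2,070.00
  $81.60 + 19.4% × ($2,070.00 − $800.00) = $81.60 + 19.4% × $1,270.00 = $327.98

$327.98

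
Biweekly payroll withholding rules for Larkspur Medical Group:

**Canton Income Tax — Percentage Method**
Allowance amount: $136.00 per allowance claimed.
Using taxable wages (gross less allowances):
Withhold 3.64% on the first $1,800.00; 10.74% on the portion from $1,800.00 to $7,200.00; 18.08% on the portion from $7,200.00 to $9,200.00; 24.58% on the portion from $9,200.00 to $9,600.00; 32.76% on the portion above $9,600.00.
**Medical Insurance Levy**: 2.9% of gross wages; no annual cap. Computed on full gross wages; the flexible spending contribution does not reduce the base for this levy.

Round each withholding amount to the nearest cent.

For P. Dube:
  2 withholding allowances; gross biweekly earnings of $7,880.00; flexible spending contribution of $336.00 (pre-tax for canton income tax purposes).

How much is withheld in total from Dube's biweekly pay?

Canton Income Tax: taxable = $7,880.00 − $336.00 − 2×$136.00 = $7,272.00
  $645.48 + 18.08% × ($7,272.00 − $7,200.00) = $645.48 + 18.08% × $72.00 = $658.50
Medical Insurance Levy: 2.9% × $7,880.00 = $228.52
Total: $658.50 + $228.52 = $887.02

$887.02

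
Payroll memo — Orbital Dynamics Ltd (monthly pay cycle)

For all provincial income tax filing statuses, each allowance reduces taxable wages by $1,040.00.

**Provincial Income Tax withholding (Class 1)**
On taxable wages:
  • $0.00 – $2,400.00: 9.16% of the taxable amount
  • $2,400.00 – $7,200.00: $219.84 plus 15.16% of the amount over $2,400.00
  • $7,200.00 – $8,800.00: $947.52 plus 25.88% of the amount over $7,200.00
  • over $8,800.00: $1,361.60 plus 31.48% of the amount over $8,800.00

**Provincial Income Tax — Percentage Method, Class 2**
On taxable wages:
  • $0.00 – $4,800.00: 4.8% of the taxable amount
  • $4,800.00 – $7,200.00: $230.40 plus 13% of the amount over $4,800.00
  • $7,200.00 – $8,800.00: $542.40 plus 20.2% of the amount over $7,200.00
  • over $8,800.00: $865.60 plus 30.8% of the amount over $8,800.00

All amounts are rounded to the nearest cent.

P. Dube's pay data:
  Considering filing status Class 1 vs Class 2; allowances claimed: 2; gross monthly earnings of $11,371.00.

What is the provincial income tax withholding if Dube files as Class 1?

Provincial Income Tax (Class 1): taxable = $11,371.00 − 2×$1,040.00 = $9,291.00
  $1,361.60 + 31.48% × ($9,291.00 − $8,800.00) = $1,361.60 + 31.48% × $491.00 = $1,516.17

$1,516.17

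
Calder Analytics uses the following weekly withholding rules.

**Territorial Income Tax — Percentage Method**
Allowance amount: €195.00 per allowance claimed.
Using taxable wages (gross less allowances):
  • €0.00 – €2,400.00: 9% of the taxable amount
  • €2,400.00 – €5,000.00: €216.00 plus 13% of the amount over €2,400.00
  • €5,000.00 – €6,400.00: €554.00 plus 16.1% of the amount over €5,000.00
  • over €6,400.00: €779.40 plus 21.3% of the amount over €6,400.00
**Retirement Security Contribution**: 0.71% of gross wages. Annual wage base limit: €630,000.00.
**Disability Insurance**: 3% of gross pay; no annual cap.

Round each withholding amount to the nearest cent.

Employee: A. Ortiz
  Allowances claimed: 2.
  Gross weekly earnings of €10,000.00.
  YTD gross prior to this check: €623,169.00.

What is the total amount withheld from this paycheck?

Territorial Income Tax: taxable = €10,000.00 − 2×€195.00 = €9,610.00
  €779.40 + 21.3% × (€9,610.00 − €6,400.00) = €779.40 + 21.3% × €3,210.00 = €1,463.13
Retirement Security Contribution: cap €630,000.00 − YTD €623,169.00 = €6,831.00 subject; 0.71% × €6,831.00 = €48.50
Disability Insurance: 3% × €10,000.00 = €300.00
Total: €1,463.13 + €48.50 + €300.00 = €1,811.63

€1,811.63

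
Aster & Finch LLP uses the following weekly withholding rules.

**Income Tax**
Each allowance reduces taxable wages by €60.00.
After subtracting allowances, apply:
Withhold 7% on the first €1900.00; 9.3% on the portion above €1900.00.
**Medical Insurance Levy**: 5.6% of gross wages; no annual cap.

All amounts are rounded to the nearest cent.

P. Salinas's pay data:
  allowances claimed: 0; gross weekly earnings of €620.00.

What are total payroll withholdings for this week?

€78.12

Income Tax: taxable = €620.00
  7% × €620.00 = €43.40
Medical Insurance Levy: 5.6% × €620.00 = €34.72
Total: €43.40 + €34.72 = €78.12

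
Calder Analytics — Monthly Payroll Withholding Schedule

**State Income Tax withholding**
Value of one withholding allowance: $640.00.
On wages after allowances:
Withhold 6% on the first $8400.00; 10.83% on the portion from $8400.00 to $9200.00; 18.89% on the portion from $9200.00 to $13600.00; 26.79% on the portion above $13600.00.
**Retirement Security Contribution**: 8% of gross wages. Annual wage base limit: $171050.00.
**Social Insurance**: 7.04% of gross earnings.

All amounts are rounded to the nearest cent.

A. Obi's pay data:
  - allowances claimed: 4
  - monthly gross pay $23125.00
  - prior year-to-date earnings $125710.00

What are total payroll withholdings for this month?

$6765.72

State Income Tax: taxable = $23125.00 − 4×$640.00 = $20565.00
  $1421.80 + 26.79% × ($20565.00 − $13600.00) = $1421.80 + 26.79% × $6965.00 = $3287.72
Retirement Security Contribution: 8% × $23125.00 = $1850.00
Social Insurance: 7.04% × $23125.00 = $1628.00
Total: $3287.72 + $1850.00 + $1628.00 = $6765.72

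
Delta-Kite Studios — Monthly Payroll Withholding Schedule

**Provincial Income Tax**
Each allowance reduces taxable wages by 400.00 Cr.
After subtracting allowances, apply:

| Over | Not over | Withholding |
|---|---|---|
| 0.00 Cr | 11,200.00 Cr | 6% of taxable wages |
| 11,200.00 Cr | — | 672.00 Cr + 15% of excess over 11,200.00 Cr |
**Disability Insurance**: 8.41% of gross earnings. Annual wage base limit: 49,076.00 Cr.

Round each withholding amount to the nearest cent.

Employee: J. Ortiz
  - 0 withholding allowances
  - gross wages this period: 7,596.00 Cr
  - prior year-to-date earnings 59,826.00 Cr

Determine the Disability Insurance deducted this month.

Disability Insurance: YTD 59,826.00 Cr ≥ cap 49,076.00 Cr → 0.00 Cr

0.00 Cr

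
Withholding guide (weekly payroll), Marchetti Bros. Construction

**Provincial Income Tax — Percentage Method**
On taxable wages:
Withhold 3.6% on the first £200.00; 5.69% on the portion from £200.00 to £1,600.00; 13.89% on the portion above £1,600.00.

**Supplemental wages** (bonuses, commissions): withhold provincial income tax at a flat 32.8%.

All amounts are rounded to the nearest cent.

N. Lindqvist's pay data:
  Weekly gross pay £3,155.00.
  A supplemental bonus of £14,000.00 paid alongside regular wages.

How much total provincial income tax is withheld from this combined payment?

£4,894.85

Provincial Income Tax: taxable = £3,155.00
  £86.86 + 13.89% × (£3,155.00 − £1,600.00) = £86.86 + 13.89% × £1,555.00 = £302.85
Supplemental (32.8% flat on bonus): 32.8% × £14,000.00 = £4,592.00
Total provincial income tax: £302.85 + £4,592.00 = £4,894.85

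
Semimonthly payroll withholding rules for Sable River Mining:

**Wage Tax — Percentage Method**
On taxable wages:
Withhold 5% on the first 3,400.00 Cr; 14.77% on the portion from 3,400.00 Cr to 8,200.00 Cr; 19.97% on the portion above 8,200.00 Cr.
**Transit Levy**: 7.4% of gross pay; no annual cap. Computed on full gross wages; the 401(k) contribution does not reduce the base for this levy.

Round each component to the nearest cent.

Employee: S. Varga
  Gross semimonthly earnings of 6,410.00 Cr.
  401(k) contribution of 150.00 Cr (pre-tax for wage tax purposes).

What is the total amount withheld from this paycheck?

Wage Tax: taxable = 6,410.00 Cr − 150.00 Cr = 6,260.00 Cr
  170.00 Cr + 14.77% × (6,260.00 Cr − 3,400.00 Cr) = 170.00 Cr + 14.77% × 2,860.00 Cr = 592.42 Cr
Transit Levy: 7.4% × 6,410.00 Cr = 474.34 Cr
Total: 592.42 Cr + 474.34 Cr = 1,066.76 Cr

1,066.76 Cr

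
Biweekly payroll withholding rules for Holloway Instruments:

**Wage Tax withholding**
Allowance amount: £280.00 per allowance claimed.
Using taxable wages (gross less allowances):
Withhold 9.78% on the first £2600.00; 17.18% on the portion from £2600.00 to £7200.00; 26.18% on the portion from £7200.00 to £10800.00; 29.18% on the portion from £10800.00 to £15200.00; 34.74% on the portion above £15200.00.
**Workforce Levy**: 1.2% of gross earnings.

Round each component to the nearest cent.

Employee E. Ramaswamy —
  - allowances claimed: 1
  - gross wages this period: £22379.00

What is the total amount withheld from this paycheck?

£5936.22

Wage Tax: taxable = £22379.00 − 1×£280.00 = £22099.00
  £3270.96 + 34.74% × (£22099.00 − £15200.00) = £3270.96 + 34.74% × £6899.00 = £5667.67
Workforce Levy: 1.2% × £22379.00 = £268.55
Total: £5667.67 + £268.55 = £5936.22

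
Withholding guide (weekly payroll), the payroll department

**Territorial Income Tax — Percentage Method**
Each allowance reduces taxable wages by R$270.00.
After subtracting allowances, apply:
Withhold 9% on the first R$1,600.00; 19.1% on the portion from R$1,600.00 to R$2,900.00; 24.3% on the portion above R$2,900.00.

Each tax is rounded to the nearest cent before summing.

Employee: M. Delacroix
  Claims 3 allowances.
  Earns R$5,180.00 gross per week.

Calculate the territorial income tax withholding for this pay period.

R$749.51

Territorial Income Tax: taxable = R$5,180.00 − 3×R$270.00 = R$4,370.00
  R$392.30 + 24.3% × (R$4,370.00 − R$2,900.00) = R$392.30 + 24.3% × R$1,470.00 = R$749.51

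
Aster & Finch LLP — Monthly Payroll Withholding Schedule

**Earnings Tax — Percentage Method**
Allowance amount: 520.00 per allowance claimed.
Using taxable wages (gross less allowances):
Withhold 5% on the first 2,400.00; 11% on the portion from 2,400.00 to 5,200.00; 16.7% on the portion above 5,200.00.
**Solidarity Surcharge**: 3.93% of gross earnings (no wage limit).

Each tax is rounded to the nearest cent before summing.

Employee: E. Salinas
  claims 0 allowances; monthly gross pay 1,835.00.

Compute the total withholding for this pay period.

163.87

Earnings Tax: taxable = 1,835.00
  5% × 1,835.00 = 91.75
Solidarity Surcharge: 3.93% × 1,835.00 = 72.12
Total: 91.75 + 72.12 = 163.87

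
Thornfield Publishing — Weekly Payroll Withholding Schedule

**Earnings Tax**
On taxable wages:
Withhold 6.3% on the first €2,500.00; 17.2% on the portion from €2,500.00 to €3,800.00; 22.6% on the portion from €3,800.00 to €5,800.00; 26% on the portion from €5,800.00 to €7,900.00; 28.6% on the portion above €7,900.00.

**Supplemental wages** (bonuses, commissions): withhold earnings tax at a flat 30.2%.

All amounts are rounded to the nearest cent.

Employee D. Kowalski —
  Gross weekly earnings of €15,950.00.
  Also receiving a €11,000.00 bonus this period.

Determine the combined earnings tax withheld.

Earnings Tax: taxable = €15,950.00
  €1,379.10 + 28.6% × (€15,950.00 − €7,900.00) = €1,379.10 + 28.6% × €8,050.00 = €3,681.40
Supplemental (30.2% flat on bonus): 30.2% × €11,000.00 = €3,322.00
Total earnings tax: €3,681.40 + €3,322.00 = €7,003.40

€7,003.40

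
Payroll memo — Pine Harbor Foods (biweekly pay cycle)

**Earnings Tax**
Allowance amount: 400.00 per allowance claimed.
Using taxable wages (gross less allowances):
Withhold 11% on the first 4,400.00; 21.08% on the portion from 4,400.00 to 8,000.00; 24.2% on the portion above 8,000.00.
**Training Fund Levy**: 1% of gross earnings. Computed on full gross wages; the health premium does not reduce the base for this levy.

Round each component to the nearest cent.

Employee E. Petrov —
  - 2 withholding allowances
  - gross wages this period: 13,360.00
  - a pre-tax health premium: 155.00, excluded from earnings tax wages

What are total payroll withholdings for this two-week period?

2,442.49

Earnings Tax: taxable = 13,360.00 − 155.00 − 2×400.00 = 12,405.00
  1,242.88 + 24.2% × (12,405.00 − 8,000.00) = 1,242.88 + 24.2% × 4,405.00 = 2,308.89
Training Fund Levy: 1% × 13,360.00 = 133.60
Total: 2,308.89 + 133.60 = 2,442.49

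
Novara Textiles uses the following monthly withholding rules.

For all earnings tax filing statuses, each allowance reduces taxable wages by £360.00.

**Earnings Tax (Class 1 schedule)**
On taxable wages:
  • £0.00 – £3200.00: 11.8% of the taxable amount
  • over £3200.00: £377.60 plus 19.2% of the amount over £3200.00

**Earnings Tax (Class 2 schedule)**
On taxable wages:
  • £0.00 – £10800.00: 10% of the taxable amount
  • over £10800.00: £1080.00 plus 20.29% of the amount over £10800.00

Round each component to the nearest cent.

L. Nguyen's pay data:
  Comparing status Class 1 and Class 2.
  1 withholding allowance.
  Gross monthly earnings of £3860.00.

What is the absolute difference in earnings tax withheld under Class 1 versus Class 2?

Earnings Tax (Class 1): taxable = £3860.00 − 1×£360.00 = £3500.00
  £377.60 + 19.2% × (£3500.00 − £3200.00) = £377.60 + 19.2% × £300.00 = £435.20
Earnings Tax (Class 2): taxable = £3860.00 − 1×£360.00 = £3500.00
  10% × £3500.00 = £350.00
Difference: |£435.20 − £350.00| = £85.20 (higher under Class 1)

£85.20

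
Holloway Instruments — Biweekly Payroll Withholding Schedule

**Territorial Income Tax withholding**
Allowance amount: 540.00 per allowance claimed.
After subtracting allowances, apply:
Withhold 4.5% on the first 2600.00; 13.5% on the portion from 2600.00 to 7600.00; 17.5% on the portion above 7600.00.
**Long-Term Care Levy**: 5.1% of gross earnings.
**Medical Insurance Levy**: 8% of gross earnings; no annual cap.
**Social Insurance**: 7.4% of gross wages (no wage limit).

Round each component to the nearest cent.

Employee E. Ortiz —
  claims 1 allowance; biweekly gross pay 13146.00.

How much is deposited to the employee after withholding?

Territorial Income Tax: taxable = 13146.00 − 1×540.00 = 12606.00
  792.00 + 17.5% × (12606.00 − 7600.00) = 792.00 + 17.5% × 5006.00 = 1668.05
Long-Term Care Levy: 5.1% × 13146.00 = 670.45
Medical Insurance Levy: 8% × 13146.00 = 1051.68
Social Insurance: 7.4% × 13146.00 = 972.80
Total withheld: 1668.05 + 670.45 + 1051.68 + 972.80 = 4362.98
Net pay: 13146.00 − 4362.98 = 8783.02

8783.02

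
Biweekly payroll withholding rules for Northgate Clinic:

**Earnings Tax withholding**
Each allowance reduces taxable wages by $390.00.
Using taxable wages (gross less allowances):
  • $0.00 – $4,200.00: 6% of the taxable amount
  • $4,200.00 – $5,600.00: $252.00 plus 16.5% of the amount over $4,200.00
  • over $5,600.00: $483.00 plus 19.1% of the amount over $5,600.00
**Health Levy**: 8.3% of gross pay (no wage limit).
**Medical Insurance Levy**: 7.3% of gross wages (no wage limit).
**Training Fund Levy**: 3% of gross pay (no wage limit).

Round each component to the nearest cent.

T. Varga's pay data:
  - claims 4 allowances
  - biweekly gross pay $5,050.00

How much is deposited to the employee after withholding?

Earnings Tax: taxable = $5,050.00 − 4×$390.00 = $3,490.00
  6% × $3,490.00 = $209.40
Health Levy: 8.3% × $5,050.00 = $419.15
Medical Insurance Levy: 7.3% × $5,050.00 = $368.65
Training Fund Levy: 3% × $5,050.00 = $151.50
Total withheld: $209.40 + $419.15 + $368.65 + $151.50 = $1,148.70
Net pay: $5,050.00 − $1,148.70 = $3,901.30

$3,901.30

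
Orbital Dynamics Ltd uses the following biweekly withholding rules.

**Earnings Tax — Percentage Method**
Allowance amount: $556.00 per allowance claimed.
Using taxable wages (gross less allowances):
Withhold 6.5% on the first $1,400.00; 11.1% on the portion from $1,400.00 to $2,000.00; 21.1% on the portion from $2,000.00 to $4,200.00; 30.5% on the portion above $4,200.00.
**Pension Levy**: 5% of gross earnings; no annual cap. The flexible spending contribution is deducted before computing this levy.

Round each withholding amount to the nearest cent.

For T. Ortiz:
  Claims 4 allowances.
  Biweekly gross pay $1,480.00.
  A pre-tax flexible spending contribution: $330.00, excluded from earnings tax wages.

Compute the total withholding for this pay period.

$57.50

Earnings Tax: taxable = $1,480.00 − $330.00 − 4×$556.00 = $-1,074.00
  Taxable ≤ 0 → $0.00
Pension Levy: 5% × $1,150.00 = $57.50
Total: $0.00 + $57.50 = $57.50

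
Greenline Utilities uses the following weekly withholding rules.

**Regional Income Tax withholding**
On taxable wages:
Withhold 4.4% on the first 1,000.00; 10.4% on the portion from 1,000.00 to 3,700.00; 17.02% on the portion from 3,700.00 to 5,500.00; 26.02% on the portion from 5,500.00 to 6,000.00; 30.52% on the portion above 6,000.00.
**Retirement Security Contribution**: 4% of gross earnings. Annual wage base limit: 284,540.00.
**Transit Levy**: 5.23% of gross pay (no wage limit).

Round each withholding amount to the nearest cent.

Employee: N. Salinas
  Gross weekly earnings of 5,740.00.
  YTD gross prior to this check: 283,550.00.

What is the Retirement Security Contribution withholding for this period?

Retirement Security Contribution: cap 284,540.00 − YTD 283,550.00 = 990.00 subject; 4% × 990.00 = 39.60

39.60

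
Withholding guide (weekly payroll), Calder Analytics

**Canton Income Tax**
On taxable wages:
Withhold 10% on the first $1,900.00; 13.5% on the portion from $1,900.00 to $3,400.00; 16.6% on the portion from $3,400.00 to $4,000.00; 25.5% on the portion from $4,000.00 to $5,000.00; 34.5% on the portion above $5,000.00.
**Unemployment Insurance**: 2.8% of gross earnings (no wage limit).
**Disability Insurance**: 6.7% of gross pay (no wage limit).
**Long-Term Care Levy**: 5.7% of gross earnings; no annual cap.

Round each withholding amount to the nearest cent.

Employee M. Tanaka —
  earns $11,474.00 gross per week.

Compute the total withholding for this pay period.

$4,724.68

Canton Income Tax: taxable = $11,474.00
  $747.10 + 34.5% × ($11,474.00 − $5,000.00) = $747.10 + 34.5% × $6,474.00 = $2,980.63
Unemployment Insurance: 2.8% × $11,474.00 = $321.27
Disability Insurance: 6.7% × $11,474.00 = $768.76
Long-Term Care Levy: 5.7% × $11,474.00 = $654.02
Total: $2,980.63 + $321.27 + $768.76 + $654.02 = $4,724.68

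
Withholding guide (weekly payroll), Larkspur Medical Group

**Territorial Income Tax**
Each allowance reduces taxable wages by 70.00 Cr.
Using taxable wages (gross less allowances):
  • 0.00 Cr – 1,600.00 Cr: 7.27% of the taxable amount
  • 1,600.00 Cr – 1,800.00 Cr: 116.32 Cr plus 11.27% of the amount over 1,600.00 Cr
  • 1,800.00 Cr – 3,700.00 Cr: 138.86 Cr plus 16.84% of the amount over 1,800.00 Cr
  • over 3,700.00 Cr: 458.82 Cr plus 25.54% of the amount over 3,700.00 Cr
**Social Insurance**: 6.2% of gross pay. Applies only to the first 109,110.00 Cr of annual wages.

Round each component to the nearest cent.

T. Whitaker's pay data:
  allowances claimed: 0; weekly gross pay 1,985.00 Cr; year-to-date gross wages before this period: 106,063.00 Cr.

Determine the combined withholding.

293.08 Cr

Territorial Income Tax: taxable = 1,985.00 Cr
  138.86 Cr + 16.84% × (1,985.00 Cr − 1,800.00 Cr) = 138.86 Cr + 16.84% × 185.00 Cr = 170.01 Cr
Social Insurance: 6.2% × 1,985.00 Cr = 123.07 Cr
Total: 170.01 Cr + 123.07 Cr = 293.08 Cr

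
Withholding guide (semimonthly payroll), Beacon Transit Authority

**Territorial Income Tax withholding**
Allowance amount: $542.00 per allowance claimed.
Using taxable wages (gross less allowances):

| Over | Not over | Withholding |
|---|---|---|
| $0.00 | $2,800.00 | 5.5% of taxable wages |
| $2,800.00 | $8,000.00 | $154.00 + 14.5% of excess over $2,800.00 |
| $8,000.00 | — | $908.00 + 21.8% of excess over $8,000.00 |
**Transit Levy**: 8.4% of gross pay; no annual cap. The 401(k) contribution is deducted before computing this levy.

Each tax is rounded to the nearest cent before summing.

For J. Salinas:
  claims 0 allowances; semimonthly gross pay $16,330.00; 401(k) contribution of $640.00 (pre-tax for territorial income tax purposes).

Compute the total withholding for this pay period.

Territorial Income Tax: taxable = $16,330.00 − $640.00 = $15,690.00
  $908.00 + 21.8% × ($15,690.00 − $8,000.00) = $908.00 + 21.8% × $7,690.00 = $2,584.42
Transit Levy: 8.4% × $15,690.00 = $1,317.96
Total: $2,584.42 + $1,317.96 = $3,902.38

$3,902.38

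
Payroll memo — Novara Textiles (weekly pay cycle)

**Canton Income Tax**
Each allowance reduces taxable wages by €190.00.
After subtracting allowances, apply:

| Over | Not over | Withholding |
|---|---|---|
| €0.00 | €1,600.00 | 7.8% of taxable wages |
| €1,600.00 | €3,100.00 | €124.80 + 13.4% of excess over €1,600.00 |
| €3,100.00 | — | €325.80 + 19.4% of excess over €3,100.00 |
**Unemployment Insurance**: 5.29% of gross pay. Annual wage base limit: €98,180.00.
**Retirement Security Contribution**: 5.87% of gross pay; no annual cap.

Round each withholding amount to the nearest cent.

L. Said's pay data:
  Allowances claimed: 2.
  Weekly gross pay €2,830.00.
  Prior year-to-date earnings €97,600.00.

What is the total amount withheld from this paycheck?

Canton Income Tax: taxable = €2,830.00 − 2×€190.00 = €2,450.00
  €124.80 + 13.4% × (€2,450.00 − €1,600.00) = €124.80 + 13.4% × €850.00 = €238.70
Unemployment Insurance: cap €98,180.00 − YTD €97,600.00 = €580.00 subject; 5.29% × €580.00 = €30.68
Retirement Security Contribution: 5.87% × €2,830.00 = €166.12
Total: €238.70 + €30.68 + €166.12 = €435.50

€435.50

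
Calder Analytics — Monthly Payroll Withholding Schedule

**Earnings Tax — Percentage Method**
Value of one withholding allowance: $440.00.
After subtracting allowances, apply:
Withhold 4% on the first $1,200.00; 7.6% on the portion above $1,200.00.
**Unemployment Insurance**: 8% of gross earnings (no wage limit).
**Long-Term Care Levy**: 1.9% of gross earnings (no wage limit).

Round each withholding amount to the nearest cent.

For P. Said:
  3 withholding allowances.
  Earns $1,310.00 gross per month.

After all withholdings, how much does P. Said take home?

Earnings Tax: taxable = $1,310.00 − 3×$440.00 = $-10.00
  Taxable ≤ 0 → $0.00
Unemployment Insurance: 8% × $1,310.00 = $104.80
Long-Term Care Levy: 1.9% × $1,310.00 = $24.89
Total withheld: $0.00 + $104.80 + $24.89 = $129.69
Net pay: $1,310.00 − $129.69 = $1,180.31

$1,180.31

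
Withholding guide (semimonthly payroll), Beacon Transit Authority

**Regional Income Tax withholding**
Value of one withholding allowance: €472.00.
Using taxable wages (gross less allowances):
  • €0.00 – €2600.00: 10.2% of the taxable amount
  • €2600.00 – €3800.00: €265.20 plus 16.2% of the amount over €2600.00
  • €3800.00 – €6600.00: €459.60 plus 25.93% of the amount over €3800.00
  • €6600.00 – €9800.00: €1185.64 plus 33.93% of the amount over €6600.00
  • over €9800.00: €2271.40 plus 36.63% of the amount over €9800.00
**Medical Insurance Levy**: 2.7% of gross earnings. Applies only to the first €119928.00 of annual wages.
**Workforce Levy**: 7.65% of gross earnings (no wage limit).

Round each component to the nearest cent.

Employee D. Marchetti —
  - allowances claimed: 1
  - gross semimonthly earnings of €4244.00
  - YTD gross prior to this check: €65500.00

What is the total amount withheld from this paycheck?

€894.32

Regional Income Tax: taxable = €4244.00 − 1×€472.00 = €3772.00
  €265.20 + 16.2% × (€3772.00 − €2600.00) = €265.20 + 16.2% × €1172.00 = €455.06
Medical Insurance Levy: 2.7% × €4244.00 = €114.59
Workforce Levy: 7.65% × €4244.00 = €324.67
Total: €455.06 + €114.59 + €324.67 = €894.32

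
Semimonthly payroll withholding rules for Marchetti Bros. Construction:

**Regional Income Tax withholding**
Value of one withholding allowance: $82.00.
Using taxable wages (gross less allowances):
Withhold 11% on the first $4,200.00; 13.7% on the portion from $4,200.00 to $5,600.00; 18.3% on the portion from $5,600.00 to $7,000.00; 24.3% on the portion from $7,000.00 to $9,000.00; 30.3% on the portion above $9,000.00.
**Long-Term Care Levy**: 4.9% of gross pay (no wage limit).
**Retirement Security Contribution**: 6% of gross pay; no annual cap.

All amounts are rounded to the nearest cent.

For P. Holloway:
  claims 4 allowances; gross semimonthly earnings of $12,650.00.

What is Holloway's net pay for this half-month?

$8,868.58

Regional Income Tax: taxable = $12,650.00 − 4×$82.00 = $12,322.00
  $1,396.00 + 30.3% × ($12,322.00 − $9,000.00) = $1,396.00 + 30.3% × $3,322.00 = $2,402.57
Long-Term Care Levy: 4.9% × $12,650.00 = $619.85
Retirement Security Contribution: 6% × $12,650.00 = $759.00
Total withheld: $2,402.57 + $619.85 + $759.00 = $3,781.42
Net pay: $12,650.00 − $3,781.42 = $8,868.58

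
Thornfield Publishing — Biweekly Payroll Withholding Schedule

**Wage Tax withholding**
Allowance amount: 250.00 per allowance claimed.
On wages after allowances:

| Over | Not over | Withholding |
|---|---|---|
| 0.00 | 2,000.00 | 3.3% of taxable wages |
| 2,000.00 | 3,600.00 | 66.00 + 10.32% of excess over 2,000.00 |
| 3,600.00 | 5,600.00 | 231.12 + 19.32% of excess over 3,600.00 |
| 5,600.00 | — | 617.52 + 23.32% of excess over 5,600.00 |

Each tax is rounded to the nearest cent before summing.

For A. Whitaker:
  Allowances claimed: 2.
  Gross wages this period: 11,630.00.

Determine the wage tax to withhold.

Wage Tax: taxable = 11,630.00 − 2×250.00 = 11,130.00
  617.52 + 23.32% × (11,130.00 − 5,600.00) = 617.52 + 23.32% × 5,530.00 = 1,907.12

1,907.12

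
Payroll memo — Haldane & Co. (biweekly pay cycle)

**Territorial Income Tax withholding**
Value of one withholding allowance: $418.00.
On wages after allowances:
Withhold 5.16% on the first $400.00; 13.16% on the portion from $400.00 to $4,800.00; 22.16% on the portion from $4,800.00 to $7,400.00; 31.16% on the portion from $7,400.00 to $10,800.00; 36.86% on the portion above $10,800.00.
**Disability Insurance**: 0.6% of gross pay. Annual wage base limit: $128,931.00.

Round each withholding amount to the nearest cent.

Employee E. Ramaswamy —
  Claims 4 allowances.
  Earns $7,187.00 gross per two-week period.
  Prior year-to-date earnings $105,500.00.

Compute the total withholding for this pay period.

Territorial Income Tax: taxable = $7,187.00 − 4×$418.00 = $5,515.00
  $599.68 + 22.16% × ($5,515.00 − $4,800.00) = $599.68 + 22.16% × $715.00 = $758.12
Disability Insurance: 0.6% × $7,187.00 = $43.12
Total: $758.12 + $43.12 = $801.24

$801.24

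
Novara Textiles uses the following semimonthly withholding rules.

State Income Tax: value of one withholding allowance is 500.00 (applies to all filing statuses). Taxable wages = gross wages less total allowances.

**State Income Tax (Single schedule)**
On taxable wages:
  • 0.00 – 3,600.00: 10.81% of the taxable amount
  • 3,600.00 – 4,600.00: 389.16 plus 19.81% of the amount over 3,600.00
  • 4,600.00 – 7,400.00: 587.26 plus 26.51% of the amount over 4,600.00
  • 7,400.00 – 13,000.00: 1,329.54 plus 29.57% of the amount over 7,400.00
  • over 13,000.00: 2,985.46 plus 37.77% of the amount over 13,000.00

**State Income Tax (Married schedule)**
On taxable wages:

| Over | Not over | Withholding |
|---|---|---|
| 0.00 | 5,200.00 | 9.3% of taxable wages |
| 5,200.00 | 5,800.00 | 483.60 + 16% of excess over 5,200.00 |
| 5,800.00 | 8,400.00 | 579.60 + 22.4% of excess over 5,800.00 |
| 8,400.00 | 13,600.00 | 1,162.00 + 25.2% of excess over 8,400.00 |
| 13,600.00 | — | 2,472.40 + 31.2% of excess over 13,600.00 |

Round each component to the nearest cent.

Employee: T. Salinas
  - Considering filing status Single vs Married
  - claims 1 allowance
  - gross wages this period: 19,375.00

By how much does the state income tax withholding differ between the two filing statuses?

State Income Tax (Single): taxable = 19,375.00 − 1×500.00 = 18,875.00
  2,985.46 + 37.77% × (18,875.00 − 13,000.00) = 2,985.46 + 37.77% × 5,875.00 = 5,204.45
State Income Tax (Married): taxable = 19,375.00 − 1×500.00 = 18,875.00
  2,472.40 + 31.2% × (18,875.00 − 13,600.00) = 2,472.40 + 31.2% × 5,275.00 = 4,118.20
Difference: |5,204.45 − 4,118.20| = 1,086.25 (higher under Single)

1,086.25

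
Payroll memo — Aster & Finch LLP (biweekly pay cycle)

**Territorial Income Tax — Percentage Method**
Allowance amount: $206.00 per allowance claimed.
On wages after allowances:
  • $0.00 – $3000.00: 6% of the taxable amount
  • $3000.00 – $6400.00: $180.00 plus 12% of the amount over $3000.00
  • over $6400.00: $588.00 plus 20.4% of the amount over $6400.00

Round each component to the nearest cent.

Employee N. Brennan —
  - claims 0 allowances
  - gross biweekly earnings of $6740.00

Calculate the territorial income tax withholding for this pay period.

$657.36

Territorial Income Tax: taxable = $6740.00
  $588.00 + 20.4% × ($6740.00 − $6400.00) = $588.00 + 20.4% × $340.00 = $657.36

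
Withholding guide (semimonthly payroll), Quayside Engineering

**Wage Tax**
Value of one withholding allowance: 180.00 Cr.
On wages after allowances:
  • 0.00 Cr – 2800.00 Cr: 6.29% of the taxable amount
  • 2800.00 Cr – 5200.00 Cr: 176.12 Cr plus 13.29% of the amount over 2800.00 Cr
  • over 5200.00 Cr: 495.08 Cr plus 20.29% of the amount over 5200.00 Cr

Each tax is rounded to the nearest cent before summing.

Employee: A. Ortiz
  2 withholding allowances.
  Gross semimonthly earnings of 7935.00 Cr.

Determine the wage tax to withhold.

976.97 Cr

Wage Tax: taxable = 7935.00 Cr − 2×180.00 Cr = 7575.00 Cr
  495.08 Cr + 20.29% × (7575.00 Cr − 5200.00 Cr) = 495.08 Cr + 20.29% × 2375.00 Cr = 976.97 Cr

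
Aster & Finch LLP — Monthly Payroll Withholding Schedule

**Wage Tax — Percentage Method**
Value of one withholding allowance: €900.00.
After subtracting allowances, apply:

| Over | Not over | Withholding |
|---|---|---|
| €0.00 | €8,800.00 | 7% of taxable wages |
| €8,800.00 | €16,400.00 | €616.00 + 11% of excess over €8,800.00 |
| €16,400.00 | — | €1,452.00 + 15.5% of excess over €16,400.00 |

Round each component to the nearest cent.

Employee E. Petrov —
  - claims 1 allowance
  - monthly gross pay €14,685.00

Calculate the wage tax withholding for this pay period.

€1,164.35

Wage Tax: taxable = €14,685.00 − 1×€900.00 = €13,785.00
  €616.00 + 11% × (€13,785.00 − €8,800.00) = €616.00 + 11% × €4,985.00 = €1,164.35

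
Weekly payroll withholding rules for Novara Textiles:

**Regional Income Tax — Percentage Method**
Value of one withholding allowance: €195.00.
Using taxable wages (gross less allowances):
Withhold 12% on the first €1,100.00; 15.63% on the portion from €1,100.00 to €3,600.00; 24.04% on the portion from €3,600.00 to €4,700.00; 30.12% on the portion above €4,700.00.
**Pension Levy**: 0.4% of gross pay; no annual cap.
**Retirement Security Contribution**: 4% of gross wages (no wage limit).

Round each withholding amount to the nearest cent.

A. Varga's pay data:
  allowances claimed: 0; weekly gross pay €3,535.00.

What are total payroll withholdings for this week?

Regional Income Tax: taxable = €3,535.00
  €132.00 + 15.63% × (€3,535.00 − €1,100.00) = €132.00 + 15.63% × €2,435.00 = €512.59
Pension Levy: 0.4% × €3,535.00 = €14.14
Retirement Security Contribution: 4% × €3,535.00 = €141.40
Total: €512.59 + €14.14 + €141.40 = €668.13

€668.13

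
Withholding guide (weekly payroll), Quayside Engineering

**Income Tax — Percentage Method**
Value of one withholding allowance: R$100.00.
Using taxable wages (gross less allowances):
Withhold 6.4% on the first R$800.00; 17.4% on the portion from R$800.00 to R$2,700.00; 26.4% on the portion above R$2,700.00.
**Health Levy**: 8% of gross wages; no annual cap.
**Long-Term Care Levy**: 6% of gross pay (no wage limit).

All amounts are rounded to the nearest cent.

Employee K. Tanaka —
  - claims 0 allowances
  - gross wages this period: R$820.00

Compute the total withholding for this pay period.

R$169.48

Income Tax: taxable = R$820.00
  R$51.20 + 17.4% × (R$820.00 − R$800.00) = R$51.20 + 17.4% × R$20.00 = R$54.68
Health Levy: 8% × R$820.00 = R$65.60
Long-Term Care Levy: 6% × R$820.00 = R$49.20
Total: R$54.68 + R$65.60 + R$49.20 = R$169.48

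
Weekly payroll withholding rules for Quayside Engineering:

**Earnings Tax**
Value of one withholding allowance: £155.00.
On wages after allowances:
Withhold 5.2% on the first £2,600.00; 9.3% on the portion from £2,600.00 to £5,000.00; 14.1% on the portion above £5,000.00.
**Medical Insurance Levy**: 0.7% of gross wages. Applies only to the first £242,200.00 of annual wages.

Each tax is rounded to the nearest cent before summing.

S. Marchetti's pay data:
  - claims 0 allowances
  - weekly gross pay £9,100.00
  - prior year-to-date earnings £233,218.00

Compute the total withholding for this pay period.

£999.37

Earnings Tax: taxable = £9,100.00
  £358.40 + 14.1% × (£9,100.00 − £5,000.00) = £358.40 + 14.1% × £4,100.00 = £936.50
Medical Insurance Levy: cap £242,200.00 − YTD £233,218.00 = £8,982.00 subject; 0.7% × £8,982.00 = £62.87
Total: £936.50 + £62.87 = £999.37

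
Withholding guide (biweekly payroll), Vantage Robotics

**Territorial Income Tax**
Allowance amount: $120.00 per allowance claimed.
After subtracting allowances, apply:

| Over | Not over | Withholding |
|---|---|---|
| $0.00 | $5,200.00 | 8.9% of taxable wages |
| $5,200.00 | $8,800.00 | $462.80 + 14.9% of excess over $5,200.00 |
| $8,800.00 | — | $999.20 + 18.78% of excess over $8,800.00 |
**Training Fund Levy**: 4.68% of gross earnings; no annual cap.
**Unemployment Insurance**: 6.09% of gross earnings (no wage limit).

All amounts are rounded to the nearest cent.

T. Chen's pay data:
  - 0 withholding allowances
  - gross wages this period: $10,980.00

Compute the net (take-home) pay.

$8,388.86

Territorial Income Tax: taxable = $10,980.00
  $999.20 + 18.78% × ($10,980.00 − $8,800.00) = $999.20 + 18.78% × $2,180.00 = $1,408.60
Training Fund Levy: 4.68% × $10,980.00 = $513.86
Unemployment Insurance: 6.09% × $10,980.00 = $668.68
Total withheld: $1,408.60 + $513.86 + $668.68 = $2,591.14
Net pay: $10,980.00 − $2,591.14 = $8,388.86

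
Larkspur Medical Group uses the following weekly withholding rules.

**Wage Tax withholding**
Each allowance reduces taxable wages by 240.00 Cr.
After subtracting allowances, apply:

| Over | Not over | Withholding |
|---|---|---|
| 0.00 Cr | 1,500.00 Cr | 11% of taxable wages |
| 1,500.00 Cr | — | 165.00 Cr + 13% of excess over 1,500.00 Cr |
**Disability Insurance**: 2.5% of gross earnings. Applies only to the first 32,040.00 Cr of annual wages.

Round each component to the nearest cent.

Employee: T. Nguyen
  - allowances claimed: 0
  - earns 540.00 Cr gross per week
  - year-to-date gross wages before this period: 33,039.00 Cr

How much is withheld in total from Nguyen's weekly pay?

Wage Tax: taxable = 540.00 Cr
  11% × 540.00 Cr = 59.40 Cr
Disability Insurance: YTD 33,039.00 Cr ≥ cap 32,040.00 Cr → 0.00 Cr
Total: 59.40 Cr + 0.00 Cr = 59.40 Cr

59.40 Cr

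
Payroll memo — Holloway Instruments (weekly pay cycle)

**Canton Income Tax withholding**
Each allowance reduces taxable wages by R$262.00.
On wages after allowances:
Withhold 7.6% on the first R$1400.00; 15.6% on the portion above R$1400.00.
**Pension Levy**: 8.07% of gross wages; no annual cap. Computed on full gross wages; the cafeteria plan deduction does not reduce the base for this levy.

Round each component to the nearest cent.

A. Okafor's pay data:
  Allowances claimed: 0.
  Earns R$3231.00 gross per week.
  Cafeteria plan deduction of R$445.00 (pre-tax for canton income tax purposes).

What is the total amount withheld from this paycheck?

Canton Income Tax: taxable = R$3231.00 − R$445.00 = R$2786.00
  R$106.40 + 15.6% × (R$2786.00 − R$1400.00) = R$106.40 + 15.6% × R$1386.00 = R$322.62
Pension Levy: 8.07% × R$3231.00 = R$260.74
Total: R$322.62 + R$260.74 = R$583.36

R$583.36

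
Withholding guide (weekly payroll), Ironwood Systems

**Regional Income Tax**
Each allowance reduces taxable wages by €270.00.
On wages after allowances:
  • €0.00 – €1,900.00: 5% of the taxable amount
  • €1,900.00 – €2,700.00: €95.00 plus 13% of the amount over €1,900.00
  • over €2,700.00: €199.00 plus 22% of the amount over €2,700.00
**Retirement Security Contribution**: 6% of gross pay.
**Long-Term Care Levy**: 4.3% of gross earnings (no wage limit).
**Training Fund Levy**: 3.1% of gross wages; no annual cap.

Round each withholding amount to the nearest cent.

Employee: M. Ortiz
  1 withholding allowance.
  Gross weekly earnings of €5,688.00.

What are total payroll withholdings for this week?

€1,559.15

Regional Income Tax: taxable = €5,688.00 − 1×€270.00 = €5,418.00
  €199.00 + 22% × (€5,418.00 − €2,700.00) = €199.00 + 22% × €2,718.00 = €796.96
Retirement Security Contribution: 6% × €5,688.00 = €341.28
Long-Term Care Levy: 4.3% × €5,688.00 = €244.58
Training Fund Levy: 3.1% × €5,688.00 = €176.33
Total: €796.96 + €341.28 + €244.58 + €176.33 = €1,559.15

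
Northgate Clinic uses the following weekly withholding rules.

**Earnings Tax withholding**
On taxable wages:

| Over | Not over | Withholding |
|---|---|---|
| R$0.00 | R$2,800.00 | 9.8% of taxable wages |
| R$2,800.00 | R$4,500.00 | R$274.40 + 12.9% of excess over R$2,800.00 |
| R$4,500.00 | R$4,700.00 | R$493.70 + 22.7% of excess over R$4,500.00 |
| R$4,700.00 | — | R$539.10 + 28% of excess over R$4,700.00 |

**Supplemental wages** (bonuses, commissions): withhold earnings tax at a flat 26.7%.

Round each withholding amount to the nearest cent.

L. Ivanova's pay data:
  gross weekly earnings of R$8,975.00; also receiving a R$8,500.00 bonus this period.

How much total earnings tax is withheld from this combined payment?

R$4,005.60

Earnings Tax: taxable = R$8,975.00
  R$539.10 + 28% × (R$8,975.00 − R$4,700.00) = R$539.10 + 28% × R$4,275.00 = R$1,736.10
Supplemental (26.7% flat on bonus): 26.7% × R$8,500.00 = R$2,269.50
Total earnings tax: R$1,736.10 + R$2,269.50 = R$4,005.60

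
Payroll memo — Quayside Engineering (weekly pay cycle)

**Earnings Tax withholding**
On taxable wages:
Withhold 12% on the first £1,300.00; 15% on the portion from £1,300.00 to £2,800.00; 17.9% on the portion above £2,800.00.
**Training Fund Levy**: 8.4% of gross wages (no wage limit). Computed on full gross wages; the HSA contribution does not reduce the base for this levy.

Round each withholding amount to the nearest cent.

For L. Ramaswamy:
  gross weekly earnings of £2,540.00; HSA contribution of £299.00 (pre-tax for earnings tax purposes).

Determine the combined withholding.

£510.51

Earnings Tax: taxable = £2,540.00 − £299.00 = £2,241.00
  £156.00 + 15% × (£2,241.00 − £1,300.00) = £156.00 + 15% × £941.00 = £297.15
Training Fund Levy: 8.4% × £2,540.00 = £213.36
Total: £297.15 + £213.36 = £510.51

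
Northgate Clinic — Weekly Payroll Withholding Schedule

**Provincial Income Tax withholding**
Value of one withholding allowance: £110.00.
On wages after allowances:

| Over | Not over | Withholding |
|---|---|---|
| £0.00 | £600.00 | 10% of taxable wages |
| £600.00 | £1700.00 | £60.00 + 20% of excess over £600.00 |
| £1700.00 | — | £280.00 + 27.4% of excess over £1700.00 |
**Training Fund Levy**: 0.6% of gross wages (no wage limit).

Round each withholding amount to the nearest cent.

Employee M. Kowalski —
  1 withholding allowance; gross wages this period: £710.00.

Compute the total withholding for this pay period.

£64.26

Provincial Income Tax: taxable = £710.00 − 1×£110.00 = £600.00
  10% × £600.00 = £60.00
Training Fund Levy: 0.6% × £710.00 = £4.26
Total: £60.00 + £4.26 = £64.26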